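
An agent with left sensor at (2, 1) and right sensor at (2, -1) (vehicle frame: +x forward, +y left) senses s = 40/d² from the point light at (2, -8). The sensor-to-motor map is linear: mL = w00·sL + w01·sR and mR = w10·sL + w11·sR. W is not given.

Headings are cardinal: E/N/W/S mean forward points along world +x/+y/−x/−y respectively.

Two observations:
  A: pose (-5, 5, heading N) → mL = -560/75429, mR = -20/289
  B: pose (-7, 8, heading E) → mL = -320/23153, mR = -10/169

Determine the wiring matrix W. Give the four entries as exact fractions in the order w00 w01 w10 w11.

obs A: pose=(-5,5,N) → sL=40/289, sR=40/261, mL=-560/75429, mR=-20/289
obs B: pose=(-7,8,E) → sL=20/169, sR=20/137, mL=-320/23153, mR=-10/169
sensor matrix S = [[40/289, 40/261], [20/169, 20/137]]; det S = 3612800/1746407637
solve [mL_A; mL_B] = S·[w00; w01] and [mR_A; mR_B] = S·[w10; w11]:
  w00 = 1/2, w01 = -1/2, w10 = -1/2, w11 = 0

1/2 -1/2 -1/2 0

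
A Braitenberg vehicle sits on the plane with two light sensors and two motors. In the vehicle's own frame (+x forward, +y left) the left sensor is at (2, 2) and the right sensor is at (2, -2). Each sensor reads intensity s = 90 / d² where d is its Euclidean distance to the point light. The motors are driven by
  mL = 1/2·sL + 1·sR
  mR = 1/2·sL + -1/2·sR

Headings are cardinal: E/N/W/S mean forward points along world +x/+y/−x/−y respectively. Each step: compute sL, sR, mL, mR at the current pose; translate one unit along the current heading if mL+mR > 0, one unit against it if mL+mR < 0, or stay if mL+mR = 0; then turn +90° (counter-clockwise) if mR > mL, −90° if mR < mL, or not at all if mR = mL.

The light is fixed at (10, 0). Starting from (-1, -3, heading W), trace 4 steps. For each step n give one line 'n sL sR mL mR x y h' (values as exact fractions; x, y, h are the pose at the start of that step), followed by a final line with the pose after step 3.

0 45/97 9/17 2511/3298 -54/1649 -1 -3 W
1 90/197 90/101 22275/19897 -4320/19897 -2 -3 N
2 9/10 45/58 711/580 9/145 -2 -2 E
3 90/97 18/37 3411/3589 792/3589 -1 -2 S
final -1 -3 W

n=0: pose=(-1,-3,W); sL=45/97, sR=9/17; mL=2511/3298, mR=-54/1649; mL+mR=2403/3298 → advance +1; mR−mL=-27/34 → turn -1·90°
n=1: pose=(-2,-3,N); sL=90/197, sR=90/101; mL=22275/19897, mR=-4320/19897; mL+mR=17955/19897 → advance +1; mR−mL=-135/101 → turn -1·90°
n=2: pose=(-2,-2,E); sL=9/10, sR=45/58; mL=711/580, mR=9/145; mL+mR=747/580 → advance +1; mR−mL=-135/116 → turn -1·90°
n=3: pose=(-1,-2,S); sL=90/97, sR=18/37; mL=3411/3589, mR=792/3589; mL+mR=4203/3589 → advance +1; mR−mL=-27/37 → turn -1·90°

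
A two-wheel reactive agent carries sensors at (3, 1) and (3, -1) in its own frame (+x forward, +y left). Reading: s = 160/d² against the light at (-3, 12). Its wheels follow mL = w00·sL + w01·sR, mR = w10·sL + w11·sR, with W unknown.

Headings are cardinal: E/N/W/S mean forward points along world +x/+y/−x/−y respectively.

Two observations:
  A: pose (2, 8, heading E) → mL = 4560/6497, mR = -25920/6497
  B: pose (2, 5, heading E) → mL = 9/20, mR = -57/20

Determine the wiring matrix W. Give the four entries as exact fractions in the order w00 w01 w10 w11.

-1/2 1 -1 -1

obs A: pose=(2,8,E) → sL=160/73, sR=160/89, mL=4560/6497, mR=-25920/6497
obs B: pose=(2,5,E) → sL=8/5, sR=5/4, mL=9/20, mR=-57/20
sensor matrix S = [[160/73, 160/89], [8/5, 5/4]]; det S = -888/6497
solve [mL_A; mL_B] = S·[w00; w01] and [mR_A; mR_B] = S·[w10; w11]:
  w00 = -1/2, w01 = 1, w10 = -1, w11 = -1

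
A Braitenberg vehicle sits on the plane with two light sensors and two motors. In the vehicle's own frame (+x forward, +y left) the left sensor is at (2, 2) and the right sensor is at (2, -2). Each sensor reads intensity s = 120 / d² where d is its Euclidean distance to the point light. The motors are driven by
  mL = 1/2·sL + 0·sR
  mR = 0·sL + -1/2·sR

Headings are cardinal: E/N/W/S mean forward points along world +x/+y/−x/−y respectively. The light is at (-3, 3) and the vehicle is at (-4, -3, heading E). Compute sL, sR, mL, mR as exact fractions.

120/17 24/13 60/17 -12/13

left sensor world pos  = (-2, -1); dL² = 17
right sensor world pos = (-2, -5); dR² = 65
sL = 120/17 = 120/17
sR = 120/65 = 24/13
mL = 1/2·sL + 0·sR = 60/17
mR = 0·sL + -1/2·sR = -12/13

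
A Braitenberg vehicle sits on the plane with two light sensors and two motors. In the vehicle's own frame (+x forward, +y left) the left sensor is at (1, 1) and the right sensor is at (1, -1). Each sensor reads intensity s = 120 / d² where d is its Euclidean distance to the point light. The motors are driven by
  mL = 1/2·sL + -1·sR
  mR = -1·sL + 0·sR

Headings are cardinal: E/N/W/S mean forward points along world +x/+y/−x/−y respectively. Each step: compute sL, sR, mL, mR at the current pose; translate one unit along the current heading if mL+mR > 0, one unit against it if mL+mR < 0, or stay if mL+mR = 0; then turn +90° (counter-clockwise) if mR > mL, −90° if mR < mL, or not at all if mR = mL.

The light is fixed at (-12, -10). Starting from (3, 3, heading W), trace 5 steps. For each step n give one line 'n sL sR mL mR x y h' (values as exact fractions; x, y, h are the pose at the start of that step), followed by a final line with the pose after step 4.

0 6/17 15/49 -108/833 -6/17 3 3 W
1 120/421 24/97 -4284/40837 -120/421 4 3 N
2 60/229 12/41 -1518/9389 -60/229 4 2 E
3 120/377 120/317 -26220/119509 -120/377 3 2 S
4 6/17 15/49 -108/833 -6/17 3 3 W
final 4 3 N

n=0: pose=(3,3,W); sL=6/17, sR=15/49; mL=-108/833, mR=-6/17; mL+mR=-402/833 → advance -1; mR−mL=-186/833 → turn -1·90°
n=1: pose=(4,3,N); sL=120/421, sR=24/97; mL=-4284/40837, mR=-120/421; mL+mR=-15924/40837 → advance -1; mR−mL=-7356/40837 → turn -1·90°
n=2: pose=(4,2,E); sL=60/229, sR=12/41; mL=-1518/9389, mR=-60/229; mL+mR=-3978/9389 → advance -1; mR−mL=-942/9389 → turn -1·90°
n=3: pose=(3,2,S); sL=120/377, sR=120/317; mL=-26220/119509, mR=-120/377; mL+mR=-64260/119509 → advance -1; mR−mL=-11820/119509 → turn -1·90°
n=4: pose=(3,3,W); sL=6/17, sR=15/49; mL=-108/833, mR=-6/17; mL+mR=-402/833 → advance -1; mR−mL=-186/833 → turn -1·90°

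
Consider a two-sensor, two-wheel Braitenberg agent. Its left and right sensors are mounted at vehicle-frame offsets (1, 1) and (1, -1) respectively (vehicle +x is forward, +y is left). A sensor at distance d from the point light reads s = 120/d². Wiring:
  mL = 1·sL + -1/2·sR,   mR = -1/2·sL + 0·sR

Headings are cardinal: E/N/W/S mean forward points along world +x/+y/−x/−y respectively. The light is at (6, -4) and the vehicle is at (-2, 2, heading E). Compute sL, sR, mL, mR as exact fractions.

60/49 60/37 750/1813 -30/49

left sensor world pos  = (-1, 3); dL² = 98
right sensor world pos = (-1, 1); dR² = 74
sL = 120/98 = 60/49
sR = 120/74 = 60/37
mL = 1·sL + -1/2·sR = 750/1813
mR = -1/2·sL + 0·sR = -30/49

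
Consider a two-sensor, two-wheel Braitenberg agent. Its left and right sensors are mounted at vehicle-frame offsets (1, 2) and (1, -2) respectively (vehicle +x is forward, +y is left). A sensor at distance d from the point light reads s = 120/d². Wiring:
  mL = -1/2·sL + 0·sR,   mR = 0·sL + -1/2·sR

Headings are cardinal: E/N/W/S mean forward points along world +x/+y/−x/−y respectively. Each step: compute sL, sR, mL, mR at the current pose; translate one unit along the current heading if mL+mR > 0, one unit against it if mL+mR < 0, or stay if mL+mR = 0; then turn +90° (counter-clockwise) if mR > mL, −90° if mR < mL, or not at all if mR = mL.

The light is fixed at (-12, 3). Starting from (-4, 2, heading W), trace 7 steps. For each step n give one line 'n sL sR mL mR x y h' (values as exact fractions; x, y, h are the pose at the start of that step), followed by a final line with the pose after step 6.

0 60/29 12/5 -30/29 -6/5 -4 2 W
1 120/49 120/121 -60/49 -60/121 -3 2 N
2 3/2 15/8 -3/4 -15/16 -3 1 W
3 24/13 24/29 -12/13 -12/29 -2 1 N
4 60/53 60/41 -30/53 -30/41 -2 0 W
5 24/17 120/173 -12/17 -60/173 -1 0 N
6 15/17 15/13 -15/34 -15/26 -1 -1 W
final 0 -1 N

n=0: pose=(-4,2,W); sL=60/29, sR=12/5; mL=-30/29, mR=-6/5; mL+mR=-324/145 → advance -1; mR−mL=-24/145 → turn -1·90°
n=1: pose=(-3,2,N); sL=120/49, sR=120/121; mL=-60/49, mR=-60/121; mL+mR=-10200/5929 → advance -1; mR−mL=4320/5929 → turn +1·90°
n=2: pose=(-3,1,W); sL=3/2, sR=15/8; mL=-3/4, mR=-15/16; mL+mR=-27/16 → advance -1; mR−mL=-3/16 → turn -1·90°
n=3: pose=(-2,1,N); sL=24/13, sR=24/29; mL=-12/13, mR=-12/29; mL+mR=-504/377 → advance -1; mR−mL=192/377 → turn +1·90°
n=4: pose=(-2,0,W); sL=60/53, sR=60/41; mL=-30/53, mR=-30/41; mL+mR=-2820/2173 → advance -1; mR−mL=-360/2173 → turn -1·90°
n=5: pose=(-1,0,N); sL=24/17, sR=120/173; mL=-12/17, mR=-60/173; mL+mR=-3096/2941 → advance -1; mR−mL=1056/2941 → turn +1·90°
n=6: pose=(-1,-1,W); sL=15/17, sR=15/13; mL=-15/34, mR=-15/26; mL+mR=-225/221 → advance -1; mR−mL=-30/221 → turn -1·90°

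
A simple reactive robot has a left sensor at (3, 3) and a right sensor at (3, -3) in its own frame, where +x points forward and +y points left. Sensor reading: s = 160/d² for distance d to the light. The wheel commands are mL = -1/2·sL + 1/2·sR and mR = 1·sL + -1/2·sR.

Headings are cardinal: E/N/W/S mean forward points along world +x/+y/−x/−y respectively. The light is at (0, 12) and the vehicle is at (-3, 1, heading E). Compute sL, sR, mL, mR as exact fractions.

5/2 40/49 -165/196 205/98

left sensor world pos  = (0, 4); dL² = 64
right sensor world pos = (0, -2); dR² = 196
sL = 160/64 = 5/2
sR = 160/196 = 40/49
mL = -1/2·sL + 1/2·sR = -165/196
mR = 1·sL + -1/2·sR = 205/98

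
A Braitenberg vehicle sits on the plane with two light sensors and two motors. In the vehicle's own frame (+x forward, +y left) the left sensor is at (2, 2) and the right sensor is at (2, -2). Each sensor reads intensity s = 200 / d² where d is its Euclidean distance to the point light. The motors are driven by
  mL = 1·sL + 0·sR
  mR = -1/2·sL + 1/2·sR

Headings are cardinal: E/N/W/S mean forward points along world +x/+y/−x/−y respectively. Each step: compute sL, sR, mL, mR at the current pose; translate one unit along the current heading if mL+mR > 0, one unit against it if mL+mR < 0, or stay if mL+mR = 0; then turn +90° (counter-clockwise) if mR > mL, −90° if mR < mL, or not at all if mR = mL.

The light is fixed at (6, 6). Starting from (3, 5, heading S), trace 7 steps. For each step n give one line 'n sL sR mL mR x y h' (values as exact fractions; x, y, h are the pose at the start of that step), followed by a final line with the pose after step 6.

n=0: pose=(3,5,S); sL=20, sR=100/17; mL=20, mR=-120/17; mL+mR=220/17 → advance +1; mR−mL=-460/17 → turn -1·90°
n=1: pose=(3,4,W); sL=200/41, sR=8; mL=200/41, mR=64/41; mL+mR=264/41 → advance +1; mR−mL=-136/41 → turn -1·90°
n=2: pose=(2,4,N); sL=50/9, sR=50; mL=50/9, mR=200/9; mL+mR=250/9 → advance +1; mR−mL=50/3 → turn +1·90°
n=3: pose=(2,5,W); sL=40/9, sR=200/37; mL=40/9, mR=160/333; mL+mR=1640/333 → advance +1; mR−mL=-440/111 → turn -1·90°
n=4: pose=(1,5,N); sL=4, sR=20; mL=4, mR=8; mL+mR=12 → advance +1; mR−mL=4 → turn +1·90°
n=5: pose=(1,6,W); sL=200/53, sR=200/53; mL=200/53, mR=0; mL+mR=200/53 → advance +1; mR−mL=-200/53 → turn -1·90°
n=6: pose=(0,6,N); sL=50/17, sR=10; mL=50/17, mR=60/17; mL+mR=110/17 → advance +1; mR−mL=10/17 → turn +1·90°

0 20 100/17 20 -120/17 3 5 S
1 200/41 8 200/41 64/41 3 4 W
2 50/9 50 50/9 200/9 2 4 N
3 40/9 200/37 40/9 160/333 2 5 W
4 4 20 4 8 1 5 N
5 200/53 200/53 200/53 0 1 6 W
6 50/17 10 50/17 60/17 0 6 N
final 0 7 W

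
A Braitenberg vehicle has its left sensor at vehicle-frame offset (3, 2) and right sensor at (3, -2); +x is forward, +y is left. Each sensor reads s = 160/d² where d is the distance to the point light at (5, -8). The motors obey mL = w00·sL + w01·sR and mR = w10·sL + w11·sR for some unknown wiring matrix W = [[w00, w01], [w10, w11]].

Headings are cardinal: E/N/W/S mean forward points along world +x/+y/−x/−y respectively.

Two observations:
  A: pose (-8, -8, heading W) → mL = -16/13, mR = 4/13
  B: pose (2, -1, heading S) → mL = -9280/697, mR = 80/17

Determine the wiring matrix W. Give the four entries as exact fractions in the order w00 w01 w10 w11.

-1 -1 1/2 0

obs A: pose=(-8,-8,W) → sL=8/13, sR=8/13, mL=-16/13, mR=4/13
obs B: pose=(2,-1,S) → sL=160/17, sR=160/41, mL=-9280/697, mR=80/17
sensor matrix S = [[8/13, 8/13], [160/17, 160/41]]; det S = -30720/9061
solve [mL_A; mL_B] = S·[w00; w01] and [mR_A; mR_B] = S·[w10; w11]:
  w00 = -1, w01 = -1, w10 = 1/2, w11 = 0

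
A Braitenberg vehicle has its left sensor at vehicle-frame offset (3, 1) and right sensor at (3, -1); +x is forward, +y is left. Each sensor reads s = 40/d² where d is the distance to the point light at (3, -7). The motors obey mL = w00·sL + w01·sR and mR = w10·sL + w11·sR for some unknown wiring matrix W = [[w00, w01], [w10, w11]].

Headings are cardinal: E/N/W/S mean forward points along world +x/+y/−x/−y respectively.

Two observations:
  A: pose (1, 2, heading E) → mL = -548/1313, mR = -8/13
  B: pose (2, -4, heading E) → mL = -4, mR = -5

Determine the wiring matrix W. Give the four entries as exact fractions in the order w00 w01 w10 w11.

obs A: pose=(1,2,E) → sL=40/101, sR=8/13, mL=-548/1313, mR=-8/13
obs B: pose=(2,-4,E) → sL=2, sR=5, mL=-4, mR=-5
sensor matrix S = [[40/101, 8/13], [2, 5]]; det S = 984/1313
solve [mL_A; mL_B] = S·[w00; w01] and [mR_A; mR_B] = S·[w10; w11]:
  w00 = 1/2, w01 = -1, w10 = 0, w11 = -1

1/2 -1 0 -1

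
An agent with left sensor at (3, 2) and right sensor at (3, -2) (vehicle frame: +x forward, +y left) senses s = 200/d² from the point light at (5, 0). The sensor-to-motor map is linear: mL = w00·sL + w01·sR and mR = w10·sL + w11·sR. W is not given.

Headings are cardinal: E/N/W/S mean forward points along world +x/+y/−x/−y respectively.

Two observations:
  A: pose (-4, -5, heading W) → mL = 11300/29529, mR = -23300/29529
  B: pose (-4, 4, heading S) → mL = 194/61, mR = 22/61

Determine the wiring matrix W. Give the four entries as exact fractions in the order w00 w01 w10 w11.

obs A: pose=(-4,-5,W) → sL=200/193, sR=200/153, mL=11300/29529, mR=-23300/29529
obs B: pose=(-4,4,S) → sL=4, sR=100/61, mL=194/61, mR=22/61
sensor matrix S = [[200/193, 200/153], [4, 100/61]]; det S = -6358400/1801269
solve [mL_A; mL_B] = S·[w00; w01] and [mR_A; mR_B] = S·[w10; w11]:
  w00 = 1, w01 = -1/2, w10 = 1/2, w11 = -1

1 -1/2 1/2 -1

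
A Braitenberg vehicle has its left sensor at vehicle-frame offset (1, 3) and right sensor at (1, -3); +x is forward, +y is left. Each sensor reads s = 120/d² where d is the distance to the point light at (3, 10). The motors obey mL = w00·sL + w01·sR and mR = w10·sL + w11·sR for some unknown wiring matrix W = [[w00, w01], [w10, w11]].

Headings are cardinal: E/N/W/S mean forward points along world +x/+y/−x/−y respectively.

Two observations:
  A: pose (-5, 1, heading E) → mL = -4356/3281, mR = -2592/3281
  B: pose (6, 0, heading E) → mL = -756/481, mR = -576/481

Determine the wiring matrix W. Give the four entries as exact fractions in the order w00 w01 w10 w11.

-1/2 -1 -1 1

obs A: pose=(-5,1,E) → sL=24/17, sR=120/193, mL=-4356/3281, mR=-2592/3281
obs B: pose=(6,0,E) → sL=24/13, sR=24/37, mL=-756/481, mR=-576/481
sensor matrix S = [[24/17, 120/193], [24/13, 24/37]]; det S = -366336/1578161
solve [mL_A; mL_B] = S·[w00; w01] and [mR_A; mR_B] = S·[w10; w11]:
  w00 = -1/2, w01 = -1, w10 = -1, w11 = 1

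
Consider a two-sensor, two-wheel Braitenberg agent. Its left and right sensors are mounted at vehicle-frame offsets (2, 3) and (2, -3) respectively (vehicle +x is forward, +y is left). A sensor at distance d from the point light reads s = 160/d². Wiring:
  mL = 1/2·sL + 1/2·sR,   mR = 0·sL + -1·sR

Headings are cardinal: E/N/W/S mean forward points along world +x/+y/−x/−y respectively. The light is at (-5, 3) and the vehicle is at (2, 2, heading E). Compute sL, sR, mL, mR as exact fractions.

left sensor world pos  = (4, 5); dL² = 85
right sensor world pos = (4, -1); dR² = 97
sL = 160/85 = 32/17
sR = 160/97 = 160/97
mL = 1/2·sL + 1/2·sR = 2912/1649
mR = 0·sL + -1·sR = -160/97

32/17 160/97 2912/1649 -160/97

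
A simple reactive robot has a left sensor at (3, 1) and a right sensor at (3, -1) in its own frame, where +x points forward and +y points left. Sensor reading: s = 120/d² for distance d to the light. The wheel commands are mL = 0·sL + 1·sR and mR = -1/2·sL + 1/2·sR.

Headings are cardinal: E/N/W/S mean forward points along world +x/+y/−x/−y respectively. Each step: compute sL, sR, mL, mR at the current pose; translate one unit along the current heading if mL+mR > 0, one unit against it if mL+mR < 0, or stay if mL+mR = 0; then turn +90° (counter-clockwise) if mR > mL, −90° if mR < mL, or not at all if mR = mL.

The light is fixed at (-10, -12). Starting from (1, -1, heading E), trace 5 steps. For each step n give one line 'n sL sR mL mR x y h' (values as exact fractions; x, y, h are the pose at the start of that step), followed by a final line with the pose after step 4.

0 6/17 15/37 15/37 33/1258 1 -1 E
1 120/233 24/37 24/37 576/8621 2 -1 S
2 20/27 60/101 60/101 -200/2727 2 -2 W
3 120/269 120/313 120/313 -2640/84197 1 -2 N
4 6/17 15/37 15/37 33/1258 1 -1 E
final 2 -1 S

n=0: pose=(1,-1,E); sL=6/17, sR=15/37; mL=15/37, mR=33/1258; mL+mR=543/1258 → advance +1; mR−mL=-477/1258 → turn -1·90°
n=1: pose=(2,-1,S); sL=120/233, sR=24/37; mL=24/37, mR=576/8621; mL+mR=6168/8621 → advance +1; mR−mL=-5016/8621 → turn -1·90°
n=2: pose=(2,-2,W); sL=20/27, sR=60/101; mL=60/101, mR=-200/2727; mL+mR=1420/2727 → advance +1; mR−mL=-1820/2727 → turn -1·90°
n=3: pose=(1,-2,N); sL=120/269, sR=120/313; mL=120/313, mR=-2640/84197; mL+mR=29640/84197 → advance +1; mR−mL=-34920/84197 → turn -1·90°
n=4: pose=(1,-1,E); sL=6/17, sR=15/37; mL=15/37, mR=33/1258; mL+mR=543/1258 → advance +1; mR−mL=-477/1258 → turn -1·90°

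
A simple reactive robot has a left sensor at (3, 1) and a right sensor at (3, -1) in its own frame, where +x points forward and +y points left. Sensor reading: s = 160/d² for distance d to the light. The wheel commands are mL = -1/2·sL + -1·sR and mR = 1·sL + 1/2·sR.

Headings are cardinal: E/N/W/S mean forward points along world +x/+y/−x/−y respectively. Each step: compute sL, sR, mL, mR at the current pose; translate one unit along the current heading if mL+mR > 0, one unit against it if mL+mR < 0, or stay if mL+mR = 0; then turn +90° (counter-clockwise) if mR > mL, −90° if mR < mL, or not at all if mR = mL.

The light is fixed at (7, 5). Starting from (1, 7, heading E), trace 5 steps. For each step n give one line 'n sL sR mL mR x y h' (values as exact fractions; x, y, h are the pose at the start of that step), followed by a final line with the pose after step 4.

n=0: pose=(1,7,E); sL=80/9, sR=16; mL=-184/9, mR=152/9; mL+mR=-32/9 → advance -1; mR−mL=112/3 → turn +1·90°
n=1: pose=(0,7,N); sL=160/89, sR=160/61; mL=-19120/5429, mR=16880/5429; mL+mR=-2240/5429 → advance -1; mR−mL=36000/5429 → turn +1·90°
n=2: pose=(0,6,W); sL=8/5, sR=20/13; mL=-152/65, mR=154/65; mL+mR=2/65 → advance +1; mR−mL=306/65 → turn +1·90°
n=3: pose=(-1,6,S); sL=160/53, sR=32/17; mL=-3056/901, mR=3568/901; mL+mR=512/901 → advance +1; mR−mL=6624/901 → turn +1·90°
n=4: pose=(-1,5,E); sL=80/13, sR=80/13; mL=-120/13, mR=120/13; mL+mR=0 → advance +0; mR−mL=240/13 → turn +1·90°

0 80/9 16 -184/9 152/9 1 7 E
1 160/89 160/61 -19120/5429 16880/5429 0 7 N
2 8/5 20/13 -152/65 154/65 0 6 W
3 160/53 32/17 -3056/901 3568/901 -1 6 S
4 80/13 80/13 -120/13 120/13 -1 5 E
final -1 5 N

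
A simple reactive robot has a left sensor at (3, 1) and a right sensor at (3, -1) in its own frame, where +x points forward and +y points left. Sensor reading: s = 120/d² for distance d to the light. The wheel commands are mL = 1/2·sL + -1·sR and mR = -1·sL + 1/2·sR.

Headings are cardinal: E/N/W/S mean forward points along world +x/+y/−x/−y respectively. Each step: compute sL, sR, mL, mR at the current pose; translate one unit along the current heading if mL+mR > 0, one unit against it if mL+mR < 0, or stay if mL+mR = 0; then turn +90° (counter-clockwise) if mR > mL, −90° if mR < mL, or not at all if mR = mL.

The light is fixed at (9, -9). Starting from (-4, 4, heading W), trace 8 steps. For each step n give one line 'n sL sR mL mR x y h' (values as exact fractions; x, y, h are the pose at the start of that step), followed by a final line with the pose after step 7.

0 3/10 30/113 -261/2260 -189/1130 -4 4 W
1 24/85 120/377 -5676/32045 -3948/32045 -3 4 N
2 60/173 60/197 -4470/34081 -6630/34081 -3 3 W
3 40/123 24/65 -1652/7995 -1124/7995 -2 3 N
4 15/37 6/17 -189/1258 -144/629 -2 2 W
5 120/317 120/277 -21420/87809 -14220/87809 -1 2 N
6 12/25 12/29 -126/725 -198/725 -1 1 W
7 120/269 120/233 -18300/62677 -11820/62677 0 1 N
final 0 0 W

n=0: pose=(-4,4,W); sL=3/10, sR=30/113; mL=-261/2260, mR=-189/1130; mL+mR=-639/2260 → advance -1; mR−mL=-117/2260 → turn -1·90°
n=1: pose=(-3,4,N); sL=24/85, sR=120/377; mL=-5676/32045, mR=-3948/32045; mL+mR=-9624/32045 → advance -1; mR−mL=1728/32045 → turn +1·90°
n=2: pose=(-3,3,W); sL=60/173, sR=60/197; mL=-4470/34081, mR=-6630/34081; mL+mR=-11100/34081 → advance -1; mR−mL=-2160/34081 → turn -1·90°
n=3: pose=(-2,3,N); sL=40/123, sR=24/65; mL=-1652/7995, mR=-1124/7995; mL+mR=-2776/7995 → advance -1; mR−mL=176/2665 → turn +1·90°
n=4: pose=(-2,2,W); sL=15/37, sR=6/17; mL=-189/1258, mR=-144/629; mL+mR=-477/1258 → advance -1; mR−mL=-99/1258 → turn -1·90°
n=5: pose=(-1,2,N); sL=120/317, sR=120/277; mL=-21420/87809, mR=-14220/87809; mL+mR=-35640/87809 → advance -1; mR−mL=7200/87809 → turn +1·90°
n=6: pose=(-1,1,W); sL=12/25, sR=12/29; mL=-126/725, mR=-198/725; mL+mR=-324/725 → advance -1; mR−mL=-72/725 → turn -1·90°
n=7: pose=(0,1,N); sL=120/269, sR=120/233; mL=-18300/62677, mR=-11820/62677; mL+mR=-30120/62677 → advance -1; mR−mL=6480/62677 → turn +1·90°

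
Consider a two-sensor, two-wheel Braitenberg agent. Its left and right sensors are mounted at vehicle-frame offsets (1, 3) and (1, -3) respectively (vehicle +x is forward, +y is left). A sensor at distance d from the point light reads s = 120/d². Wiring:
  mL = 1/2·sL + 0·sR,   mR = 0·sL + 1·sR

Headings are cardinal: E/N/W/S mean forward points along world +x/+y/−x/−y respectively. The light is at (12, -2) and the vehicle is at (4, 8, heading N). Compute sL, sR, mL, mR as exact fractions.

left sensor world pos  = (1, 9); dL² = 242
right sensor world pos = (7, 9); dR² = 146
sL = 120/242 = 60/121
sR = 120/146 = 60/73
mL = 1/2·sL + 0·sR = 30/121
mR = 0·sL + 1·sR = 60/73

60/121 60/73 30/121 60/73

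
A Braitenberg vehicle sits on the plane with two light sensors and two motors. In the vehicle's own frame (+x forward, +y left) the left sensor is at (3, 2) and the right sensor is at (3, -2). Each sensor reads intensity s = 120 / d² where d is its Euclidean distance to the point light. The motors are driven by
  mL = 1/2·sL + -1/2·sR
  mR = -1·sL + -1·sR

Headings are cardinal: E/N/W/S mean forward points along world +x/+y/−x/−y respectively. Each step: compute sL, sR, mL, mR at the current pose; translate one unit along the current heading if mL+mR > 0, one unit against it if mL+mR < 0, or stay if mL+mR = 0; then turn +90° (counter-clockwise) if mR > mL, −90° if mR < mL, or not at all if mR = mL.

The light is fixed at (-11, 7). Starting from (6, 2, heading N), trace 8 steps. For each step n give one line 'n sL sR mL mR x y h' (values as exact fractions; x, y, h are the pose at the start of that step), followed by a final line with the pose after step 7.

n=0: pose=(6,2,N); sL=120/229, sR=24/73; mL=1632/16717, mR=-14256/16717; mL+mR=-12624/16717 → advance -1; mR−mL=-15888/16717 → turn -1·90°
n=1: pose=(6,1,E); sL=15/52, sR=15/58; mL=45/3016, mR=-825/1508; mL+mR=-1605/3016 → advance -1; mR−mL=-1695/3016 → turn -1·90°
n=2: pose=(5,1,S); sL=8/27, sR=120/277; mL=-512/7479, mR=-5456/7479; mL+mR=-5968/7479 → advance -1; mR−mL=-1648/2493 → turn -1·90°
n=3: pose=(5,2,W); sL=60/109, sR=60/89; mL=-600/9701, mR=-11880/9701; mL+mR=-12480/9701 → advance -1; mR−mL=-11280/9701 → turn -1·90°
n=4: pose=(6,2,N); sL=120/229, sR=24/73; mL=1632/16717, mR=-14256/16717; mL+mR=-12624/16717 → advance -1; mR−mL=-15888/16717 → turn -1·90°
n=5: pose=(6,1,E); sL=15/52, sR=15/58; mL=45/3016, mR=-825/1508; mL+mR=-1605/3016 → advance -1; mR−mL=-1695/3016 → turn -1·90°
n=6: pose=(5,1,S); sL=8/27, sR=120/277; mL=-512/7479, mR=-5456/7479; mL+mR=-5968/7479 → advance -1; mR−mL=-1648/2493 → turn -1·90°
n=7: pose=(5,2,W); sL=60/109, sR=60/89; mL=-600/9701, mR=-11880/9701; mL+mR=-12480/9701 → advance -1; mR−mL=-11280/9701 → turn -1·90°

0 120/229 24/73 1632/16717 -14256/16717 6 2 N
1 15/52 15/58 45/3016 -825/1508 6 1 E
2 8/27 120/277 -512/7479 -5456/7479 5 1 S
3 60/109 60/89 -600/9701 -11880/9701 5 2 W
4 120/229 24/73 1632/16717 -14256/16717 6 2 N
5 15/52 15/58 45/3016 -825/1508 6 1 E
6 8/27 120/277 -512/7479 -5456/7479 5 1 S
7 60/109 60/89 -600/9701 -11880/9701 5 2 W
final 6 2 N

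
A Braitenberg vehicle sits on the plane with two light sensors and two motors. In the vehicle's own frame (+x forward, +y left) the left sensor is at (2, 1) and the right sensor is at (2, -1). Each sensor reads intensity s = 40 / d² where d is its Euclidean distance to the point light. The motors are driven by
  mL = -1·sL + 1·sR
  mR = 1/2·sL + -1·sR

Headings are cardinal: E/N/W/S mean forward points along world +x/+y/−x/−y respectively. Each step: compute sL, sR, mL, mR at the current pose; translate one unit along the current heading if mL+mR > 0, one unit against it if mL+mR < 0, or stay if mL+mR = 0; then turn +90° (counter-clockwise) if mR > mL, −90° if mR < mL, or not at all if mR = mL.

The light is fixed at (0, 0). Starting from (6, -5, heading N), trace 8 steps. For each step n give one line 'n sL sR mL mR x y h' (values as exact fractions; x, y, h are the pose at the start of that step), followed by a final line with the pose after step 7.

0 20/17 20/29 -240/493 -50/493 6 -5 N
1 8/13 40/41 192/533 -356/533 6 -6 W
2 10/13 1/2 -7/26 -3/26 7 -6 N
3 40/89 40/61 1120/5429 -2340/5429 7 -7 W
4 20/37 20/53 -320/1961 -210/1961 8 -7 N
5 40/117 8/17 256/1989 -596/1989 8 -8 W
6 2/5 5/17 -9/85 -8/85 9 -8 N
7 40/149 40/113 1440/16837 -3700/16837 9 -9 W
final 10 -9 N

n=0: pose=(6,-5,N); sL=20/17, sR=20/29; mL=-240/493, mR=-50/493; mL+mR=-10/17 → advance -1; mR−mL=190/493 → turn +1·90°
n=1: pose=(6,-6,W); sL=8/13, sR=40/41; mL=192/533, mR=-356/533; mL+mR=-4/13 → advance -1; mR−mL=-548/533 → turn -1·90°
n=2: pose=(7,-6,N); sL=10/13, sR=1/2; mL=-7/26, mR=-3/26; mL+mR=-5/13 → advance -1; mR−mL=2/13 → turn +1·90°
n=3: pose=(7,-7,W); sL=40/89, sR=40/61; mL=1120/5429, mR=-2340/5429; mL+mR=-20/89 → advance -1; mR−mL=-3460/5429 → turn -1·90°
n=4: pose=(8,-7,N); sL=20/37, sR=20/53; mL=-320/1961, mR=-210/1961; mL+mR=-10/37 → advance -1; mR−mL=110/1961 → turn +1·90°
n=5: pose=(8,-8,W); sL=40/117, sR=8/17; mL=256/1989, mR=-596/1989; mL+mR=-20/117 → advance -1; mR−mL=-284/663 → turn -1·90°
n=6: pose=(9,-8,N); sL=2/5, sR=5/17; mL=-9/85, mR=-8/85; mL+mR=-1/5 → advance -1; mR−mL=1/85 → turn +1·90°
n=7: pose=(9,-9,W); sL=40/149, sR=40/113; mL=1440/16837, mR=-3700/16837; mL+mR=-20/149 → advance -1; mR−mL=-5140/16837 → turn -1·90°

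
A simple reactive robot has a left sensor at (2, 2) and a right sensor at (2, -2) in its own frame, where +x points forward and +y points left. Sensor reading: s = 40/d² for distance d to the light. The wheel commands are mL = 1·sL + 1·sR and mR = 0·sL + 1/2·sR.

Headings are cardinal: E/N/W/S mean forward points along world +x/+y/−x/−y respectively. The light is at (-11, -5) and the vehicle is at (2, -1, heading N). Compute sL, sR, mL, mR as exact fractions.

40/157 40/261 16720/40977 20/261

left sensor world pos  = (0, 1); dL² = 157
right sensor world pos = (4, 1); dR² = 261
sL = 40/157 = 40/157
sR = 40/261 = 40/261
mL = 1·sL + 1·sR = 16720/40977
mR = 0·sL + 1/2·sR = 20/261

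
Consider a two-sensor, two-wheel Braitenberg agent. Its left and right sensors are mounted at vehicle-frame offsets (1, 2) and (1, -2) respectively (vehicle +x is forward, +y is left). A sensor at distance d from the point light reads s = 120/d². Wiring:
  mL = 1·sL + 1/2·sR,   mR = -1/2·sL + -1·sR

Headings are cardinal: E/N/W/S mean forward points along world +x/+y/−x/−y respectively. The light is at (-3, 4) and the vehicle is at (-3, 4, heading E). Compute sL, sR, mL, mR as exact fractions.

24 24 36 -36

left sensor world pos  = (-2, 6); dL² = 5
right sensor world pos = (-2, 2); dR² = 5
sL = 120/5 = 24
sR = 120/5 = 24
mL = 1·sL + 1/2·sR = 36
mR = -1/2·sL + -1·sR = -36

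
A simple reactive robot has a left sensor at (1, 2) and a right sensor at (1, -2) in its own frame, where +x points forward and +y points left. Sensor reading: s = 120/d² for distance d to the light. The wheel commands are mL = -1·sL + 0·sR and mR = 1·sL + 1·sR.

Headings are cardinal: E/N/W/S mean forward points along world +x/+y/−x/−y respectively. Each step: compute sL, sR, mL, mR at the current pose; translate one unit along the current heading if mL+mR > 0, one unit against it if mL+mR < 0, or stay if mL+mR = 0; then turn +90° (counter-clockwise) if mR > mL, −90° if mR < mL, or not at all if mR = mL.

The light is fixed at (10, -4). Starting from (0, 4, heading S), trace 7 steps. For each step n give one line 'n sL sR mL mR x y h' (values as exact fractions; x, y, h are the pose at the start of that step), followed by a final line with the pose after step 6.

0 120/113 120/193 -120/113 36720/21809 0 4 S
1 20/27 60/53 -20/27 2680/1431 0 3 E
2 24/37 120/113 -24/37 7152/4181 1 3 N
3 15/17 3/5 -15/17 126/85 1 4 W
4 120/113 120/193 -120/113 36720/21809 0 4 S
5 20/27 60/53 -20/27 2680/1431 0 3 E
6 24/37 120/113 -24/37 7152/4181 1 3 N
final 1 4 W

n=0: pose=(0,4,S); sL=120/113, sR=120/193; mL=-120/113, mR=36720/21809; mL+mR=120/193 → advance +1; mR−mL=59880/21809 → turn +1·90°
n=1: pose=(0,3,E); sL=20/27, sR=60/53; mL=-20/27, mR=2680/1431; mL+mR=60/53 → advance +1; mR−mL=3740/1431 → turn +1·90°
n=2: pose=(1,3,N); sL=24/37, sR=120/113; mL=-24/37, mR=7152/4181; mL+mR=120/113 → advance +1; mR−mL=9864/4181 → turn +1·90°
n=3: pose=(1,4,W); sL=15/17, sR=3/5; mL=-15/17, mR=126/85; mL+mR=3/5 → advance +1; mR−mL=201/85 → turn +1·90°
n=4: pose=(0,4,S); sL=120/113, sR=120/193; mL=-120/113, mR=36720/21809; mL+mR=120/193 → advance +1; mR−mL=59880/21809 → turn +1·90°
n=5: pose=(0,3,E); sL=20/27, sR=60/53; mL=-20/27, mR=2680/1431; mL+mR=60/53 → advance +1; mR−mL=3740/1431 → turn +1·90°
n=6: pose=(1,3,N); sL=24/37, sR=120/113; mL=-24/37, mR=7152/4181; mL+mR=120/113 → advance +1; mR−mL=9864/4181 → turn +1·90°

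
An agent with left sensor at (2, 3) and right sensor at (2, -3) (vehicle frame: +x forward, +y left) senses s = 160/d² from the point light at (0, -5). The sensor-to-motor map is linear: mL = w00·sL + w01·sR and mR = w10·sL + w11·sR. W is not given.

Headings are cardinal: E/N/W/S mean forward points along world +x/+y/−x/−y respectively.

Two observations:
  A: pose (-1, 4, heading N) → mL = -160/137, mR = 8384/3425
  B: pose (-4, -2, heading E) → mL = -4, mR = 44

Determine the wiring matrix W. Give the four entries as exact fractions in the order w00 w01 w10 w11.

-1 0 1 1

obs A: pose=(-1,4,N) → sL=160/137, sR=32/25, mL=-160/137, mR=8384/3425
obs B: pose=(-4,-2,E) → sL=4, sR=40, mL=-4, mR=44
sensor matrix S = [[160/137, 32/25], [4, 40]]; det S = 142464/3425
solve [mL_A; mL_B] = S·[w00; w01] and [mR_A; mR_B] = S·[w10; w11]:
  w00 = -1, w01 = 0, w10 = 1, w11 = 1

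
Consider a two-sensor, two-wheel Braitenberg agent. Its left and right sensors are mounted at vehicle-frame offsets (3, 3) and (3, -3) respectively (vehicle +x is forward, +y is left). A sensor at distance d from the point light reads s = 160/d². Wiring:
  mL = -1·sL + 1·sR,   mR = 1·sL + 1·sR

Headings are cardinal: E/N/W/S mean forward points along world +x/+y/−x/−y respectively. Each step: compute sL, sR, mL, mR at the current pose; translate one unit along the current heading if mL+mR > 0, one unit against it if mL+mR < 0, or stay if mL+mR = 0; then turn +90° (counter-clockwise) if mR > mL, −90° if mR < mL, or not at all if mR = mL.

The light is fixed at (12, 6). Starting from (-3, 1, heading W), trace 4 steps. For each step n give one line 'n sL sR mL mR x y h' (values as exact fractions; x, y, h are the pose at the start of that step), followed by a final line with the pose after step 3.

0 40/97 20/41 300/3977 3580/3977 -3 1 W
1 160/233 32/85 -6144/19805 21056/19805 -4 1 S
2 80/89 16/25 -576/2225 3424/2225 -4 0 E
3 160/333 160/153 3200/5661 960/629 -3 0 N
final -3 1 W

n=0: pose=(-3,1,W); sL=40/97, sR=20/41; mL=300/3977, mR=3580/3977; mL+mR=40/41 → advance +1; mR−mL=80/97 → turn +1·90°
n=1: pose=(-4,1,S); sL=160/233, sR=32/85; mL=-6144/19805, mR=21056/19805; mL+mR=64/85 → advance +1; mR−mL=320/233 → turn +1·90°
n=2: pose=(-4,0,E); sL=80/89, sR=16/25; mL=-576/2225, mR=3424/2225; mL+mR=32/25 → advance +1; mR−mL=160/89 → turn +1·90°
n=3: pose=(-3,0,N); sL=160/333, sR=160/153; mL=3200/5661, mR=960/629; mL+mR=320/153 → advance +1; mR−mL=320/333 → turn +1·90°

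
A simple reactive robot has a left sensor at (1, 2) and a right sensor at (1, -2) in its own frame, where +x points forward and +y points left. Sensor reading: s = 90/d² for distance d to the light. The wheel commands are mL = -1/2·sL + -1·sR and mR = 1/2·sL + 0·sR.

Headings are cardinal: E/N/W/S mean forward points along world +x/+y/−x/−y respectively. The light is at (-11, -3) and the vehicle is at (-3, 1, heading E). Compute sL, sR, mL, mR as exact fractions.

10/13 18/17 -319/221 5/13

left sensor world pos  = (-2, 3); dL² = 117
right sensor world pos = (-2, -1); dR² = 85
sL = 90/117 = 10/13
sR = 90/85 = 18/17
mL = -1/2·sL + -1·sR = -319/221
mR = 1/2·sL + 0·sR = 5/13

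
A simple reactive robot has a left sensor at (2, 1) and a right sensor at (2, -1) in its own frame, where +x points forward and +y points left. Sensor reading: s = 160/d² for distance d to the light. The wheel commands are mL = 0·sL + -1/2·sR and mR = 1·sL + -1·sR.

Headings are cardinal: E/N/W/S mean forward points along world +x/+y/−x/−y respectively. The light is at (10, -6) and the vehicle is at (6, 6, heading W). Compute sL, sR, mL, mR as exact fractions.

left sensor world pos  = (4, 5); dL² = 157
right sensor world pos = (4, 7); dR² = 205
sL = 160/157 = 160/157
sR = 160/205 = 32/41
mL = 0·sL + -1/2·sR = -16/41
mR = 1·sL + -1·sR = 1536/6437

160/157 32/41 -16/41 1536/6437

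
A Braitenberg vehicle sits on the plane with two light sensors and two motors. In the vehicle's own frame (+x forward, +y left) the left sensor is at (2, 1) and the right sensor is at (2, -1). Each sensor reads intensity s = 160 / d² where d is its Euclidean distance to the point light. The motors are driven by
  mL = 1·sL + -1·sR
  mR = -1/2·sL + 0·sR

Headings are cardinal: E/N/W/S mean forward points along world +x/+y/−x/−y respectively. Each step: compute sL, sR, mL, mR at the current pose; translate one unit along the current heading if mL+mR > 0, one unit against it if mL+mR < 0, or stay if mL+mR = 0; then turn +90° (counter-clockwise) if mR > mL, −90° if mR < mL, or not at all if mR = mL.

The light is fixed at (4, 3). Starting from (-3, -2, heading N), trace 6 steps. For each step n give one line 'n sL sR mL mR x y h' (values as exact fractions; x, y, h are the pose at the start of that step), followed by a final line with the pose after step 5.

0 160/73 32/9 -896/657 -80/73 -3 -2 N
1 16/13 80/53 -192/689 -8/13 -3 -3 W
2 32/13 160/41 -768/533 -16/13 -2 -3 N
3 5/4 8/5 -7/20 -5/8 -2 -4 W
4 160/61 160/41 -3200/2501 -80/61 -1 -4 N
5 80/29 16/9 256/261 -40/29 -1 -5 E
final -2 -5 S

n=0: pose=(-3,-2,N); sL=160/73, sR=32/9; mL=-896/657, mR=-80/73; mL+mR=-1616/657 → advance -1; mR−mL=176/657 → turn +1·90°
n=1: pose=(-3,-3,W); sL=16/13, sR=80/53; mL=-192/689, mR=-8/13; mL+mR=-616/689 → advance -1; mR−mL=-232/689 → turn -1·90°
n=2: pose=(-2,-3,N); sL=32/13, sR=160/41; mL=-768/533, mR=-16/13; mL+mR=-1424/533 → advance -1; mR−mL=112/533 → turn +1·90°
n=3: pose=(-2,-4,W); sL=5/4, sR=8/5; mL=-7/20, mR=-5/8; mL+mR=-39/40 → advance -1; mR−mL=-11/40 → turn -1·90°
n=4: pose=(-1,-4,N); sL=160/61, sR=160/41; mL=-3200/2501, mR=-80/61; mL+mR=-6480/2501 → advance -1; mR−mL=-80/2501 → turn -1·90°
n=5: pose=(-1,-5,E); sL=80/29, sR=16/9; mL=256/261, mR=-40/29; mL+mR=-104/261 → advance -1; mR−mL=-616/261 → turn -1·90°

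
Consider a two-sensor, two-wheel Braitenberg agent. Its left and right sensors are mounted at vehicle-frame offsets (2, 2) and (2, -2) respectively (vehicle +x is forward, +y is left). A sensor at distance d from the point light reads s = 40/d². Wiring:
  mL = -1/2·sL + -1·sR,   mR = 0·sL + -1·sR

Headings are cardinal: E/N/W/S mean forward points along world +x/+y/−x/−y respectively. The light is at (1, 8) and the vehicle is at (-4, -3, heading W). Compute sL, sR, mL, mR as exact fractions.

left sensor world pos  = (-6, -5); dL² = 218
right sensor world pos = (-6, -1); dR² = 130
sL = 40/218 = 20/109
sR = 40/130 = 4/13
mL = -1/2·sL + -1·sR = -566/1417
mR = 0·sL + -1·sR = -4/13

20/109 4/13 -566/1417 -4/13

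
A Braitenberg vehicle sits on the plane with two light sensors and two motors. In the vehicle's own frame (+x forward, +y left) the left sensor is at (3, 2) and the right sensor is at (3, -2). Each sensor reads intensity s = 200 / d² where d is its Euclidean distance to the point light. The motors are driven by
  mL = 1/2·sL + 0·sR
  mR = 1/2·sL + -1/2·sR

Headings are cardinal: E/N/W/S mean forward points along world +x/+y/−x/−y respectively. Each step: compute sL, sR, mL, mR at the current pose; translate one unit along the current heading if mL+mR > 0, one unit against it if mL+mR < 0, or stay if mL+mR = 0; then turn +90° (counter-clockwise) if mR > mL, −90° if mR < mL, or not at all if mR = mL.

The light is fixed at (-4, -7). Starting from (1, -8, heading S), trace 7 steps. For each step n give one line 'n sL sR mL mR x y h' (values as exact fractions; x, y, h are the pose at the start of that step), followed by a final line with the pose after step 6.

0 40/13 8 20/13 -32/13 1 -8 S
1 25 25 25/2 0 1 -7 W
2 200/13 40/9 100/13 640/117 0 -7 N
3 100/29 4 50/29 -8/29 0 -6 E
4 200/53 200/13 100/53 -4000/689 1 -6 S
5 50 10 25 20 1 -5 W
6 200/29 200/61 100/29 3200/1769 0 -5 N
final 0 -4 E

n=0: pose=(1,-8,S); sL=40/13, sR=8; mL=20/13, mR=-32/13; mL+mR=-12/13 → advance -1; mR−mL=-4 → turn -1·90°
n=1: pose=(1,-7,W); sL=25, sR=25; mL=25/2, mR=0; mL+mR=25/2 → advance +1; mR−mL=-25/2 → turn -1·90°
n=2: pose=(0,-7,N); sL=200/13, sR=40/9; mL=100/13, mR=640/117; mL+mR=1540/117 → advance +1; mR−mL=-20/9 → turn -1·90°
n=3: pose=(0,-6,E); sL=100/29, sR=4; mL=50/29, mR=-8/29; mL+mR=42/29 → advance +1; mR−mL=-2 → turn -1·90°
n=4: pose=(1,-6,S); sL=200/53, sR=200/13; mL=100/53, mR=-4000/689; mL+mR=-2700/689 → advance -1; mR−mL=-100/13 → turn -1·90°
n=5: pose=(1,-5,W); sL=50, sR=10; mL=25, mR=20; mL+mR=45 → advance +1; mR−mL=-5 → turn -1·90°
n=6: pose=(0,-5,N); sL=200/29, sR=200/61; mL=100/29, mR=3200/1769; mL+mR=9300/1769 → advance +1; mR−mL=-100/61 → turn -1·90°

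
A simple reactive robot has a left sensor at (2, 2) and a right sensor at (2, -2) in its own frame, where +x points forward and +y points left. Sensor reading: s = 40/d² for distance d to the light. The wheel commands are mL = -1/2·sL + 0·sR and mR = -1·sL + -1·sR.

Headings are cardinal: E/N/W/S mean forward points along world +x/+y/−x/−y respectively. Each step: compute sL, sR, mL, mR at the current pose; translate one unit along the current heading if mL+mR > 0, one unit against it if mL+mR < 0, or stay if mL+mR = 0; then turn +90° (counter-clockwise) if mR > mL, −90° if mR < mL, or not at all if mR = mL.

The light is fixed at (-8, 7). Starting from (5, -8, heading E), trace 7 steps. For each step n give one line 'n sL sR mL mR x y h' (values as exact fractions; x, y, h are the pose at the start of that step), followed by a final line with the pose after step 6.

n=0: pose=(5,-8,E); sL=20/197, sR=20/257; mL=-10/197, mR=-9080/50629; mL+mR=-11650/50629 → advance -1; mR−mL=-6510/50629 → turn -1·90°
n=1: pose=(4,-8,S); sL=8/97, sR=40/389; mL=-4/97, mR=-6992/37733; mL+mR=-8548/37733 → advance -1; mR−mL=-5436/37733 → turn -1·90°
n=2: pose=(4,-7,W); sL=10/89, sR=10/61; mL=-5/89, mR=-1500/5429; mL+mR=-1805/5429 → advance -1; mR−mL=-1195/5429 → turn -1·90°
n=3: pose=(5,-7,N); sL=8/53, sR=40/369; mL=-4/53, mR=-5072/19557; mL+mR=-6548/19557 → advance -1; mR−mL=-3596/19557 → turn -1·90°
n=4: pose=(5,-8,E); sL=20/197, sR=20/257; mL=-10/197, mR=-9080/50629; mL+mR=-11650/50629 → advance -1; mR−mL=-6510/50629 → turn -1·90°
n=5: pose=(4,-8,S); sL=8/97, sR=40/389; mL=-4/97, mR=-6992/37733; mL+mR=-8548/37733 → advance -1; mR−mL=-5436/37733 → turn -1·90°
n=6: pose=(4,-7,W); sL=10/89, sR=10/61; mL=-5/89, mR=-1500/5429; mL+mR=-1805/5429 → advance -1; mR−mL=-1195/5429 → turn -1·90°

0 20/197 20/257 -10/197 -9080/50629 5 -8 E
1 8/97 40/389 -4/97 -6992/37733 4 -8 S
2 10/89 10/61 -5/89 -1500/5429 4 -7 W
3 8/53 40/369 -4/53 -5072/19557 5 -7 N
4 20/197 20/257 -10/197 -9080/50629 5 -8 E
5 8/97 40/389 -4/97 -6992/37733 4 -8 S
6 10/89 10/61 -5/89 -1500/5429 4 -7 W
final 5 -7 N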